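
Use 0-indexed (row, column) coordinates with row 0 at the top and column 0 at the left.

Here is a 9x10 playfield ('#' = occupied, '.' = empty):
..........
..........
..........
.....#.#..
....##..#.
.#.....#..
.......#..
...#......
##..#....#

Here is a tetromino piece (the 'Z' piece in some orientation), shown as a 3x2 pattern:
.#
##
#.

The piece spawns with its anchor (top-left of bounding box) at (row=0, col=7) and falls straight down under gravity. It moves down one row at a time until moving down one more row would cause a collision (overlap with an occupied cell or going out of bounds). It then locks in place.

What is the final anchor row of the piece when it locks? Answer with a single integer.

Answer: 0

Derivation:
Spawn at (row=0, col=7). Try each row:
  row 0: fits
  row 1: blocked -> lock at row 0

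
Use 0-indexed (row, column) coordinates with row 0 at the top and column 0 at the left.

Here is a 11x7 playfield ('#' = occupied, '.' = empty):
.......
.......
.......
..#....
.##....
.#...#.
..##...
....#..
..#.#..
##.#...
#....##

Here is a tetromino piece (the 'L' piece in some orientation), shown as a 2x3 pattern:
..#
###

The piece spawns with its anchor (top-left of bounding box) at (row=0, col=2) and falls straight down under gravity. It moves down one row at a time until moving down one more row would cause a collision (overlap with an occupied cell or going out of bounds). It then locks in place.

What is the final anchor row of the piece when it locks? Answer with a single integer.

Spawn at (row=0, col=2). Try each row:
  row 0: fits
  row 1: fits
  row 2: blocked -> lock at row 1

Answer: 1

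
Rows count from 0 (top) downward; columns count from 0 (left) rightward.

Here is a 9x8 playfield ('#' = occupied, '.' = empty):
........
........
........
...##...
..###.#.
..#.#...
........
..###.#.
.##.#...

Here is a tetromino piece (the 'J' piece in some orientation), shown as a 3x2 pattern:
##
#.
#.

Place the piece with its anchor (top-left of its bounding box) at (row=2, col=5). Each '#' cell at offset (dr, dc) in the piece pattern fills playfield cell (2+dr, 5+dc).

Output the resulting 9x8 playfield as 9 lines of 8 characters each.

Answer: ........
........
.....##.
...###..
..#####.
..#.#...
........
..###.#.
.##.#...

Derivation:
Fill (2+0,5+0) = (2,5)
Fill (2+0,5+1) = (2,6)
Fill (2+1,5+0) = (3,5)
Fill (2+2,5+0) = (4,5)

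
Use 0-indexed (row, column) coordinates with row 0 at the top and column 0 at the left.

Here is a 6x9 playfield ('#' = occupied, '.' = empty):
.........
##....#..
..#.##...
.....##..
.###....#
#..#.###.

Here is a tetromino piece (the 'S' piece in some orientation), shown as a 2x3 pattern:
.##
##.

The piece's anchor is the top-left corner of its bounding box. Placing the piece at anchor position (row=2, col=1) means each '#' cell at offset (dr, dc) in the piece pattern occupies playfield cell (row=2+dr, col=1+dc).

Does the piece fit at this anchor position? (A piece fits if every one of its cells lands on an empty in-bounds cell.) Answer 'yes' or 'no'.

Check each piece cell at anchor (2, 1):
  offset (0,1) -> (2,2): occupied ('#') -> FAIL
  offset (0,2) -> (2,3): empty -> OK
  offset (1,0) -> (3,1): empty -> OK
  offset (1,1) -> (3,2): empty -> OK
All cells valid: no

Answer: no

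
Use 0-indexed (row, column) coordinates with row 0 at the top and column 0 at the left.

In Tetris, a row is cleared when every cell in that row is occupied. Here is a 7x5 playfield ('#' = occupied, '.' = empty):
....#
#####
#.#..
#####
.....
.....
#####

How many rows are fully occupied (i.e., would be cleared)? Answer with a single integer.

Check each row:
  row 0: 4 empty cells -> not full
  row 1: 0 empty cells -> FULL (clear)
  row 2: 3 empty cells -> not full
  row 3: 0 empty cells -> FULL (clear)
  row 4: 5 empty cells -> not full
  row 5: 5 empty cells -> not full
  row 6: 0 empty cells -> FULL (clear)
Total rows cleared: 3

Answer: 3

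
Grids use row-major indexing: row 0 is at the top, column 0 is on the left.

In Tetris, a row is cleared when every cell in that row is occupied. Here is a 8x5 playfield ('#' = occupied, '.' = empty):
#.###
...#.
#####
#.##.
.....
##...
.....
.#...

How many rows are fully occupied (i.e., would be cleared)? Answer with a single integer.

Check each row:
  row 0: 1 empty cell -> not full
  row 1: 4 empty cells -> not full
  row 2: 0 empty cells -> FULL (clear)
  row 3: 2 empty cells -> not full
  row 4: 5 empty cells -> not full
  row 5: 3 empty cells -> not full
  row 6: 5 empty cells -> not full
  row 7: 4 empty cells -> not full
Total rows cleared: 1

Answer: 1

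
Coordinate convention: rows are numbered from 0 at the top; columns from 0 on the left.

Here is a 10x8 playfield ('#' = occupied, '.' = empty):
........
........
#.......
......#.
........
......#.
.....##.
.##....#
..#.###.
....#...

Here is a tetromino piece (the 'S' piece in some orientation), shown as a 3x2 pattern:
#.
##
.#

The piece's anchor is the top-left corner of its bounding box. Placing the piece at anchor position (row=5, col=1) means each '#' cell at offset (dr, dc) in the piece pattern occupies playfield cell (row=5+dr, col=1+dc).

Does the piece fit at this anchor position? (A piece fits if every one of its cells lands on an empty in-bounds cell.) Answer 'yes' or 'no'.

Answer: no

Derivation:
Check each piece cell at anchor (5, 1):
  offset (0,0) -> (5,1): empty -> OK
  offset (1,0) -> (6,1): empty -> OK
  offset (1,1) -> (6,2): empty -> OK
  offset (2,1) -> (7,2): occupied ('#') -> FAIL
All cells valid: no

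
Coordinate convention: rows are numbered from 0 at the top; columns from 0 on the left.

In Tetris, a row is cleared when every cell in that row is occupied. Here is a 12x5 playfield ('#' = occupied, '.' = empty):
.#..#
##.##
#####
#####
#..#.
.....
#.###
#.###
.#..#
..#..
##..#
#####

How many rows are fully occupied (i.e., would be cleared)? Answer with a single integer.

Check each row:
  row 0: 3 empty cells -> not full
  row 1: 1 empty cell -> not full
  row 2: 0 empty cells -> FULL (clear)
  row 3: 0 empty cells -> FULL (clear)
  row 4: 3 empty cells -> not full
  row 5: 5 empty cells -> not full
  row 6: 1 empty cell -> not full
  row 7: 1 empty cell -> not full
  row 8: 3 empty cells -> not full
  row 9: 4 empty cells -> not full
  row 10: 2 empty cells -> not full
  row 11: 0 empty cells -> FULL (clear)
Total rows cleared: 3

Answer: 3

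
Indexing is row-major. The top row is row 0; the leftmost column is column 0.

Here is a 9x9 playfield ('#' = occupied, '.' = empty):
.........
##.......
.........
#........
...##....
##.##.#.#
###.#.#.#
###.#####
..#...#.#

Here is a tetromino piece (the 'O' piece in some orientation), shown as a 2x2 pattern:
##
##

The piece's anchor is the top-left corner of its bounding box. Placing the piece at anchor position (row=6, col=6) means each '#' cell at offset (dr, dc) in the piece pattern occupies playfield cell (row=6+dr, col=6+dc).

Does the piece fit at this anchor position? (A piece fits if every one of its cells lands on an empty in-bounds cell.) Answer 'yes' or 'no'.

Check each piece cell at anchor (6, 6):
  offset (0,0) -> (6,6): occupied ('#') -> FAIL
  offset (0,1) -> (6,7): empty -> OK
  offset (1,0) -> (7,6): occupied ('#') -> FAIL
  offset (1,1) -> (7,7): occupied ('#') -> FAIL
All cells valid: no

Answer: no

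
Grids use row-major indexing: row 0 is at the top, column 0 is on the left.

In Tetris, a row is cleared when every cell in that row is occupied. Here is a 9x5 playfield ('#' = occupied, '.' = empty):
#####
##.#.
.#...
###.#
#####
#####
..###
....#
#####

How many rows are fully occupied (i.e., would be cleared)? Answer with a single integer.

Answer: 4

Derivation:
Check each row:
  row 0: 0 empty cells -> FULL (clear)
  row 1: 2 empty cells -> not full
  row 2: 4 empty cells -> not full
  row 3: 1 empty cell -> not full
  row 4: 0 empty cells -> FULL (clear)
  row 5: 0 empty cells -> FULL (clear)
  row 6: 2 empty cells -> not full
  row 7: 4 empty cells -> not full
  row 8: 0 empty cells -> FULL (clear)
Total rows cleared: 4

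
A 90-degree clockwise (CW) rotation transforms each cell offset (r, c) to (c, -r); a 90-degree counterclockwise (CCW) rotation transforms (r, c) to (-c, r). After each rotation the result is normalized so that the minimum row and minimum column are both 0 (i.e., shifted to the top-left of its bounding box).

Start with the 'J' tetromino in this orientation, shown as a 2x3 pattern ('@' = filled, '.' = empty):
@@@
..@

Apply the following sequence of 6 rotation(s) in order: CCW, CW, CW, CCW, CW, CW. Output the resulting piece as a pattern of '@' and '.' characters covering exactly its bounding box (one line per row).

Answer: @..
@@@

Derivation:
Start:
@@@
..@
After rotation 1 (CCW):
@@
@.
@.
After rotation 2 (CW):
@@@
..@
After rotation 3 (CW):
.@
.@
@@
After rotation 4 (CCW):
@@@
..@
After rotation 5 (CW):
.@
.@
@@
After rotation 6 (CW):
@..
@@@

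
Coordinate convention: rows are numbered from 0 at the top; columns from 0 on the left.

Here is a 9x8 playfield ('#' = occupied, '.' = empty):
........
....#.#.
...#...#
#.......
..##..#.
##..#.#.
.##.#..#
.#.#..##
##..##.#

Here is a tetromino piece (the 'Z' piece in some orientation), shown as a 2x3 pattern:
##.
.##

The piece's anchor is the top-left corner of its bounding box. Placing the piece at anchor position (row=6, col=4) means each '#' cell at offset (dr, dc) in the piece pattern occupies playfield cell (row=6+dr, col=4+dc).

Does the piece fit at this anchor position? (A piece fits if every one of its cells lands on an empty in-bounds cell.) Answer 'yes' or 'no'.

Answer: no

Derivation:
Check each piece cell at anchor (6, 4):
  offset (0,0) -> (6,4): occupied ('#') -> FAIL
  offset (0,1) -> (6,5): empty -> OK
  offset (1,1) -> (7,5): empty -> OK
  offset (1,2) -> (7,6): occupied ('#') -> FAIL
All cells valid: no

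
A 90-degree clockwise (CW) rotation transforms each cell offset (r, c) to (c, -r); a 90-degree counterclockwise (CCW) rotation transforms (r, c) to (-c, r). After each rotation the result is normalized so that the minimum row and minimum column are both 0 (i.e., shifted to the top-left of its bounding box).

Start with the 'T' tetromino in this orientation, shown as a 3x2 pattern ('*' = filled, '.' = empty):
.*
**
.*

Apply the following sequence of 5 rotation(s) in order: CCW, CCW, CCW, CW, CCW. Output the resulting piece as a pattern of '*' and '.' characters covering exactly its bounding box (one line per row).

Start:
.*
**
.*
After rotation 1 (CCW):
***
.*.
After rotation 2 (CCW):
*.
**
*.
After rotation 3 (CCW):
.*.
***
After rotation 4 (CW):
*.
**
*.
After rotation 5 (CCW):
.*.
***

Answer: .*.
***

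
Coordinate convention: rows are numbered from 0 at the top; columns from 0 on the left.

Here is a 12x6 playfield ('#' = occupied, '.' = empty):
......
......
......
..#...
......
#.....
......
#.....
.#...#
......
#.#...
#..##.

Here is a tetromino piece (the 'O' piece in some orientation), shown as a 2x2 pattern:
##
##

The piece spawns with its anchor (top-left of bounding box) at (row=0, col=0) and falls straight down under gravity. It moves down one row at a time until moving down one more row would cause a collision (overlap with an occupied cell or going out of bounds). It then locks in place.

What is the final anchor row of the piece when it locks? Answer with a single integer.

Spawn at (row=0, col=0). Try each row:
  row 0: fits
  row 1: fits
  row 2: fits
  row 3: fits
  row 4: blocked -> lock at row 3

Answer: 3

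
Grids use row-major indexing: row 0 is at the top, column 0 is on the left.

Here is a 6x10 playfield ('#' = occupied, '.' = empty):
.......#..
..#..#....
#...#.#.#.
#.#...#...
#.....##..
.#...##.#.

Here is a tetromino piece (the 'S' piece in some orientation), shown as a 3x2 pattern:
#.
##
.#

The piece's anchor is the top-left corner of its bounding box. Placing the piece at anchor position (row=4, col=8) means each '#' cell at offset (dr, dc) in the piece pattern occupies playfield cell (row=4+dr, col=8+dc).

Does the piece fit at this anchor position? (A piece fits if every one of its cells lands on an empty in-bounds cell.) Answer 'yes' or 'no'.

Check each piece cell at anchor (4, 8):
  offset (0,0) -> (4,8): empty -> OK
  offset (1,0) -> (5,8): occupied ('#') -> FAIL
  offset (1,1) -> (5,9): empty -> OK
  offset (2,1) -> (6,9): out of bounds -> FAIL
All cells valid: no

Answer: no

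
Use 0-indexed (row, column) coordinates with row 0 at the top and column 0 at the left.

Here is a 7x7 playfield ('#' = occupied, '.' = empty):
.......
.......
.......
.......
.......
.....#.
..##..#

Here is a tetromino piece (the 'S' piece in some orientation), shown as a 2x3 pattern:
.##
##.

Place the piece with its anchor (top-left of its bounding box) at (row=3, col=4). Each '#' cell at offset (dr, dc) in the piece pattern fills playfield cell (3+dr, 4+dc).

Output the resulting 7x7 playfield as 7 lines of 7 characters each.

Answer: .......
.......
.......
.....##
....##.
.....#.
..##..#

Derivation:
Fill (3+0,4+1) = (3,5)
Fill (3+0,4+2) = (3,6)
Fill (3+1,4+0) = (4,4)
Fill (3+1,4+1) = (4,5)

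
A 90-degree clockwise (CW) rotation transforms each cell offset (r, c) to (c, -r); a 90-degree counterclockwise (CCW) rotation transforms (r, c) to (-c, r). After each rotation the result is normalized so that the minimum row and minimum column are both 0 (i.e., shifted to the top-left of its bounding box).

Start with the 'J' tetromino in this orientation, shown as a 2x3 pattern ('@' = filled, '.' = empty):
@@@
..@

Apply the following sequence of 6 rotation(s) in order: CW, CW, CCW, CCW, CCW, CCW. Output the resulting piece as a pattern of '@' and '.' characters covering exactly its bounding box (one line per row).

Answer: @..
@@@

Derivation:
Start:
@@@
..@
After rotation 1 (CW):
.@
.@
@@
After rotation 2 (CW):
@..
@@@
After rotation 3 (CCW):
.@
.@
@@
After rotation 4 (CCW):
@@@
..@
After rotation 5 (CCW):
@@
@.
@.
After rotation 6 (CCW):
@..
@@@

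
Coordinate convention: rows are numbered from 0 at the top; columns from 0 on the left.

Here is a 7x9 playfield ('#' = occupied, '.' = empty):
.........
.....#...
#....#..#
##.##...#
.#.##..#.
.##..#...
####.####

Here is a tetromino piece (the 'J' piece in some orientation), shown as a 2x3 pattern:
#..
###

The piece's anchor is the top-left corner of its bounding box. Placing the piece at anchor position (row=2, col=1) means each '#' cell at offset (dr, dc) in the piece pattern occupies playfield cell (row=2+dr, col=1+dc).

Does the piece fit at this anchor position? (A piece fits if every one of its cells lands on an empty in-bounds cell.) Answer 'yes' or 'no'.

Check each piece cell at anchor (2, 1):
  offset (0,0) -> (2,1): empty -> OK
  offset (1,0) -> (3,1): occupied ('#') -> FAIL
  offset (1,1) -> (3,2): empty -> OK
  offset (1,2) -> (3,3): occupied ('#') -> FAIL
All cells valid: no

Answer: no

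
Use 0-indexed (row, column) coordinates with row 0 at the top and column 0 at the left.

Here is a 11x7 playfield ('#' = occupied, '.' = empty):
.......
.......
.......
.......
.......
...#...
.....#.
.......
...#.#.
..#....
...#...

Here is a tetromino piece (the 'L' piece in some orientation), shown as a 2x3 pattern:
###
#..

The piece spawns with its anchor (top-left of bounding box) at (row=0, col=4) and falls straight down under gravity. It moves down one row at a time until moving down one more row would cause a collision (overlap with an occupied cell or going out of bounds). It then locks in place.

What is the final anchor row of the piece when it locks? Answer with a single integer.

Answer: 5

Derivation:
Spawn at (row=0, col=4). Try each row:
  row 0: fits
  row 1: fits
  row 2: fits
  row 3: fits
  row 4: fits
  row 5: fits
  row 6: blocked -> lock at row 5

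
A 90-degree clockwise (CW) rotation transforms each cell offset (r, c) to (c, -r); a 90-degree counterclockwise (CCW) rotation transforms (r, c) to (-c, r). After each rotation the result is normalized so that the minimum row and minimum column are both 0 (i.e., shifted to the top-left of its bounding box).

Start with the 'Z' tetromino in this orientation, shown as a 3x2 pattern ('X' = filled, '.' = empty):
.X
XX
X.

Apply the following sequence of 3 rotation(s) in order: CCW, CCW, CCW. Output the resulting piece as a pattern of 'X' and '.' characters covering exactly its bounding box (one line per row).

Start:
.X
XX
X.
After rotation 1 (CCW):
XX.
.XX
After rotation 2 (CCW):
.X
XX
X.
After rotation 3 (CCW):
XX.
.XX

Answer: XX.
.XX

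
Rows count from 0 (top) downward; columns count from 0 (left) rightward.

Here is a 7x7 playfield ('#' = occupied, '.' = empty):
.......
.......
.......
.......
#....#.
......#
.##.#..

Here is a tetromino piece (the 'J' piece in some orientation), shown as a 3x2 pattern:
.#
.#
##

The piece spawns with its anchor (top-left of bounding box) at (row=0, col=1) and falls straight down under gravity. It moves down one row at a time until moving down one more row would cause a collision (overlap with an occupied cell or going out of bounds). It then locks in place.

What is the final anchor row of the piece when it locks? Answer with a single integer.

Spawn at (row=0, col=1). Try each row:
  row 0: fits
  row 1: fits
  row 2: fits
  row 3: fits
  row 4: blocked -> lock at row 3

Answer: 3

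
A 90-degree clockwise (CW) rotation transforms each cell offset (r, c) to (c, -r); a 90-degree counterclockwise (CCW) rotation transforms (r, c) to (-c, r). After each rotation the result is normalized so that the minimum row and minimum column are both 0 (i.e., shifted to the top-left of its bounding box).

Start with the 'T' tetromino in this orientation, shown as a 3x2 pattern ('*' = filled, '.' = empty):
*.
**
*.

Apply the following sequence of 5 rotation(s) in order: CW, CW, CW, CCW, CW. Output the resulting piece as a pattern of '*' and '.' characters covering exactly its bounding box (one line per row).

Answer: .*.
***

Derivation:
Start:
*.
**
*.
After rotation 1 (CW):
***
.*.
After rotation 2 (CW):
.*
**
.*
After rotation 3 (CW):
.*.
***
After rotation 4 (CCW):
.*
**
.*
After rotation 5 (CW):
.*.
***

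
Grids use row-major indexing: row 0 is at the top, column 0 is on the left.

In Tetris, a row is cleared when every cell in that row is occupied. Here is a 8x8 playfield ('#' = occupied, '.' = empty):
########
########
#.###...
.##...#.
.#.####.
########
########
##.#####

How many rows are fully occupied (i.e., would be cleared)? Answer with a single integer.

Answer: 4

Derivation:
Check each row:
  row 0: 0 empty cells -> FULL (clear)
  row 1: 0 empty cells -> FULL (clear)
  row 2: 4 empty cells -> not full
  row 3: 5 empty cells -> not full
  row 4: 3 empty cells -> not full
  row 5: 0 empty cells -> FULL (clear)
  row 6: 0 empty cells -> FULL (clear)
  row 7: 1 empty cell -> not full
Total rows cleared: 4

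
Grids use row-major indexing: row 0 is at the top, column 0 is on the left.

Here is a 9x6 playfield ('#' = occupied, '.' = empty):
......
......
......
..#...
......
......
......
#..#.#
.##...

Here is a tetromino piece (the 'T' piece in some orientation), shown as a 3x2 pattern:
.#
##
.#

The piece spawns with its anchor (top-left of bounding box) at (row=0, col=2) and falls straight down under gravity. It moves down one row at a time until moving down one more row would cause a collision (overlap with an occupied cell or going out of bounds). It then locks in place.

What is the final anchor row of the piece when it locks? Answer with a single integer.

Spawn at (row=0, col=2). Try each row:
  row 0: fits
  row 1: fits
  row 2: blocked -> lock at row 1

Answer: 1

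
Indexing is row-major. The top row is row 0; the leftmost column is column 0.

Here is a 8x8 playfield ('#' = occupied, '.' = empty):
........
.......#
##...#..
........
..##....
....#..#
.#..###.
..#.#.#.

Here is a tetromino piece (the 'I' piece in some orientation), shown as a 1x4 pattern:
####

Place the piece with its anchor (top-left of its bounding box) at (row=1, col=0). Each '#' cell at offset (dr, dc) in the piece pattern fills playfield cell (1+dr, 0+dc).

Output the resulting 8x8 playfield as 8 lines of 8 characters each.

Answer: ........
####...#
##...#..
........
..##....
....#..#
.#..###.
..#.#.#.

Derivation:
Fill (1+0,0+0) = (1,0)
Fill (1+0,0+1) = (1,1)
Fill (1+0,0+2) = (1,2)
Fill (1+0,0+3) = (1,3)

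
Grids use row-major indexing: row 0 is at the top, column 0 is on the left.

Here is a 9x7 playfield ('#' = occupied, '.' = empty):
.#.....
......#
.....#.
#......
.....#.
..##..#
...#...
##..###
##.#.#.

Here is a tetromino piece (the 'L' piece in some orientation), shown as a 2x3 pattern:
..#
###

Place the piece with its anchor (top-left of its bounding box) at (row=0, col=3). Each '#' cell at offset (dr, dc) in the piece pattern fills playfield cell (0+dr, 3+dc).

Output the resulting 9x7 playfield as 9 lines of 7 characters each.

Fill (0+0,3+2) = (0,5)
Fill (0+1,3+0) = (1,3)
Fill (0+1,3+1) = (1,4)
Fill (0+1,3+2) = (1,5)

Answer: .#...#.
...####
.....#.
#......
.....#.
..##..#
...#...
##..###
##.#.#.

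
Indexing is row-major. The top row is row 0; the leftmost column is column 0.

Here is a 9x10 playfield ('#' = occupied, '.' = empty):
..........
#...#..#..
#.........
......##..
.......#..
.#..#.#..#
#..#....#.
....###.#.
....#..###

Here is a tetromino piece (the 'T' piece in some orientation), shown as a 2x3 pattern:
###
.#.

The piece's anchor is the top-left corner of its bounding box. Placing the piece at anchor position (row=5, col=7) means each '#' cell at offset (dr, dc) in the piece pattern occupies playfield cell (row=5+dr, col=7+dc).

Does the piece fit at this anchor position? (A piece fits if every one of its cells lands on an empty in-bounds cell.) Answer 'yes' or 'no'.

Answer: no

Derivation:
Check each piece cell at anchor (5, 7):
  offset (0,0) -> (5,7): empty -> OK
  offset (0,1) -> (5,8): empty -> OK
  offset (0,2) -> (5,9): occupied ('#') -> FAIL
  offset (1,1) -> (6,8): occupied ('#') -> FAIL
All cells valid: no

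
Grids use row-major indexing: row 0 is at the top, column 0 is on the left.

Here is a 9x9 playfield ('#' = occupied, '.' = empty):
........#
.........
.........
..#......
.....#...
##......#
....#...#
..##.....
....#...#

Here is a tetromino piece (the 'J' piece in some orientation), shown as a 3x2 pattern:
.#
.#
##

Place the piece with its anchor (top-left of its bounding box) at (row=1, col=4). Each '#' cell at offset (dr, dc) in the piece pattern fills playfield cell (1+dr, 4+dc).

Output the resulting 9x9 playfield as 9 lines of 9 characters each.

Answer: ........#
.....#...
.....#...
..#.##...
.....#...
##......#
....#...#
..##.....
....#...#

Derivation:
Fill (1+0,4+1) = (1,5)
Fill (1+1,4+1) = (2,5)
Fill (1+2,4+0) = (3,4)
Fill (1+2,4+1) = (3,5)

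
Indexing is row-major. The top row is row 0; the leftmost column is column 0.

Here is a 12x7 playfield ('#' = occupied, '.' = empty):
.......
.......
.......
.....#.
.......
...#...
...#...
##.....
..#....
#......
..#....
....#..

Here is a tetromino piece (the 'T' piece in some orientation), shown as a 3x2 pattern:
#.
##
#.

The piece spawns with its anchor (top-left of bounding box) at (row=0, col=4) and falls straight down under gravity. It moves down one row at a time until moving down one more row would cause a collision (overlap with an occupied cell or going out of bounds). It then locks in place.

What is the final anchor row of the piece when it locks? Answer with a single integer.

Spawn at (row=0, col=4). Try each row:
  row 0: fits
  row 1: fits
  row 2: blocked -> lock at row 1

Answer: 1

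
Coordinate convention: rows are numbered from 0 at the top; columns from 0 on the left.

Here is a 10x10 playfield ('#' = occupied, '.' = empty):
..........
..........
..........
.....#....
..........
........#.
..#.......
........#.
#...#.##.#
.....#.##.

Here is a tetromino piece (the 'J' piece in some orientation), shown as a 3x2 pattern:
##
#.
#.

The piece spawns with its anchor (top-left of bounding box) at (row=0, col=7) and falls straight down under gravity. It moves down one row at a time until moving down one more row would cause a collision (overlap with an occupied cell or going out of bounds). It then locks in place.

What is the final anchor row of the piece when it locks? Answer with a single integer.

Spawn at (row=0, col=7). Try each row:
  row 0: fits
  row 1: fits
  row 2: fits
  row 3: fits
  row 4: fits
  row 5: blocked -> lock at row 4

Answer: 4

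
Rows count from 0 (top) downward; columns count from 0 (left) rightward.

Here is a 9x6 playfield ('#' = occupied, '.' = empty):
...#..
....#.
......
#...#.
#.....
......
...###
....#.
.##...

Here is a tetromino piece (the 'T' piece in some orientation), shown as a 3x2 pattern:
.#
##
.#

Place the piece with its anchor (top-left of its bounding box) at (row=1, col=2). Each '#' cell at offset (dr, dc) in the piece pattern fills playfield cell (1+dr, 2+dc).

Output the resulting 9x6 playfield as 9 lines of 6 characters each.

Answer: ...#..
...##.
..##..
#..##.
#.....
......
...###
....#.
.##...

Derivation:
Fill (1+0,2+1) = (1,3)
Fill (1+1,2+0) = (2,2)
Fill (1+1,2+1) = (2,3)
Fill (1+2,2+1) = (3,3)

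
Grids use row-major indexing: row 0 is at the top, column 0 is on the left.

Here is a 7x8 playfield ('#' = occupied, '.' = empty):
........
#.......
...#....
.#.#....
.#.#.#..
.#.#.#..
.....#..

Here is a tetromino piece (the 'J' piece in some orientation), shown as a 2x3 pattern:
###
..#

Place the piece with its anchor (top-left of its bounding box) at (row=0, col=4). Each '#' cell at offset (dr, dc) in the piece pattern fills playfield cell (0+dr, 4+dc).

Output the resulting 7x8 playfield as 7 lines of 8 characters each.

Answer: ....###.
#.....#.
...#....
.#.#....
.#.#.#..
.#.#.#..
.....#..

Derivation:
Fill (0+0,4+0) = (0,4)
Fill (0+0,4+1) = (0,5)
Fill (0+0,4+2) = (0,6)
Fill (0+1,4+2) = (1,6)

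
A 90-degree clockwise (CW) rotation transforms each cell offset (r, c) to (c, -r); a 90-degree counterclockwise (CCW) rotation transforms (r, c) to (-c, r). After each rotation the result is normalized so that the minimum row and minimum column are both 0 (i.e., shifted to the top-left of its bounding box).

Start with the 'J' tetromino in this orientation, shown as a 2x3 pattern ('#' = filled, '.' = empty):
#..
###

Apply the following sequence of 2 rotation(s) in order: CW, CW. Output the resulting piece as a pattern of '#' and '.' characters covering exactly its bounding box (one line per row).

Start:
#..
###
After rotation 1 (CW):
##
#.
#.
After rotation 2 (CW):
###
..#

Answer: ###
..#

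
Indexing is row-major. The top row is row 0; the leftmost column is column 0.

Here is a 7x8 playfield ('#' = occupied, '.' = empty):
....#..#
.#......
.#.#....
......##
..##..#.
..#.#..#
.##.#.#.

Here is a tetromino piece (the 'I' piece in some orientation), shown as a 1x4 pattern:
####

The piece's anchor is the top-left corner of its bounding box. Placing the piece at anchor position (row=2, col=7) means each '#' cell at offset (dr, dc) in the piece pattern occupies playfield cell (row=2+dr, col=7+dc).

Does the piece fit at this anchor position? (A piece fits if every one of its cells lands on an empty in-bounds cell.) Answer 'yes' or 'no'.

Answer: no

Derivation:
Check each piece cell at anchor (2, 7):
  offset (0,0) -> (2,7): empty -> OK
  offset (0,1) -> (2,8): out of bounds -> FAIL
  offset (0,2) -> (2,9): out of bounds -> FAIL
  offset (0,3) -> (2,10): out of bounds -> FAIL
All cells valid: no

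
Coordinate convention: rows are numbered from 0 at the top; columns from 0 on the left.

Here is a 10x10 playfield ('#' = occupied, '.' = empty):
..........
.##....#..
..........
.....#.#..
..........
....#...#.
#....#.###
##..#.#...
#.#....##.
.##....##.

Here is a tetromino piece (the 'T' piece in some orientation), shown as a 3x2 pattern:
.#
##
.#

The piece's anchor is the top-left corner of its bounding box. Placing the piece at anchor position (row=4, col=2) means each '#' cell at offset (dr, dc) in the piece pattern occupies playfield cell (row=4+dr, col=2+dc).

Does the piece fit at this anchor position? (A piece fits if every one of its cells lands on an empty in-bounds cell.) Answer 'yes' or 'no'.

Check each piece cell at anchor (4, 2):
  offset (0,1) -> (4,3): empty -> OK
  offset (1,0) -> (5,2): empty -> OK
  offset (1,1) -> (5,3): empty -> OK
  offset (2,1) -> (6,3): empty -> OK
All cells valid: yes

Answer: yes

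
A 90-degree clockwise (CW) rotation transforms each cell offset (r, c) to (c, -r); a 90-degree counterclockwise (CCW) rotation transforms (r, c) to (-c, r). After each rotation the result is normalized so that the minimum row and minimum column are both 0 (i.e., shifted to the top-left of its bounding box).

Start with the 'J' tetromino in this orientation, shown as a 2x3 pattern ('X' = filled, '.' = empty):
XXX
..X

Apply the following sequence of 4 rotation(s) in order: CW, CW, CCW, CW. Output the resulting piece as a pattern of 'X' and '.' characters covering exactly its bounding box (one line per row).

Answer: X..
XXX

Derivation:
Start:
XXX
..X
After rotation 1 (CW):
.X
.X
XX
After rotation 2 (CW):
X..
XXX
After rotation 3 (CCW):
.X
.X
XX
After rotation 4 (CW):
X..
XXX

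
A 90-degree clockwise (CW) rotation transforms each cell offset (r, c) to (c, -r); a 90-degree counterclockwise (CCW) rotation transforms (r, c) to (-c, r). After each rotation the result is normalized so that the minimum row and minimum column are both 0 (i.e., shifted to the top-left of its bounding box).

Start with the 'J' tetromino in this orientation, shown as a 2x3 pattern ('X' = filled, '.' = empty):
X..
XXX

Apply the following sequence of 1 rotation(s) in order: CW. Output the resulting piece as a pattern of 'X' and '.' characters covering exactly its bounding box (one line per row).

Start:
X..
XXX
After rotation 1 (CW):
XX
X.
X.

Answer: XX
X.
X.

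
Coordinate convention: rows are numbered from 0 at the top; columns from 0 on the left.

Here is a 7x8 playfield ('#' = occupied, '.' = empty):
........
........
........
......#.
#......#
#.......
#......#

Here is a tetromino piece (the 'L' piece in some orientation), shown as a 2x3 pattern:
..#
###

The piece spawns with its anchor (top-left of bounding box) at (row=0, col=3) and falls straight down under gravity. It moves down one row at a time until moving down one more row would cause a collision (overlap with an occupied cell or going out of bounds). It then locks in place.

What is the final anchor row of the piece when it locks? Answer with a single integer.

Spawn at (row=0, col=3). Try each row:
  row 0: fits
  row 1: fits
  row 2: fits
  row 3: fits
  row 4: fits
  row 5: fits
  row 6: blocked -> lock at row 5

Answer: 5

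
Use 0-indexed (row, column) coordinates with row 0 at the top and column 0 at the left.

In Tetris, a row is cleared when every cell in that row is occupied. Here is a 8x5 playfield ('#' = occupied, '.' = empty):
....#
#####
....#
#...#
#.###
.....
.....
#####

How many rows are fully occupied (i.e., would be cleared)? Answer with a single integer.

Check each row:
  row 0: 4 empty cells -> not full
  row 1: 0 empty cells -> FULL (clear)
  row 2: 4 empty cells -> not full
  row 3: 3 empty cells -> not full
  row 4: 1 empty cell -> not full
  row 5: 5 empty cells -> not full
  row 6: 5 empty cells -> not full
  row 7: 0 empty cells -> FULL (clear)
Total rows cleared: 2

Answer: 2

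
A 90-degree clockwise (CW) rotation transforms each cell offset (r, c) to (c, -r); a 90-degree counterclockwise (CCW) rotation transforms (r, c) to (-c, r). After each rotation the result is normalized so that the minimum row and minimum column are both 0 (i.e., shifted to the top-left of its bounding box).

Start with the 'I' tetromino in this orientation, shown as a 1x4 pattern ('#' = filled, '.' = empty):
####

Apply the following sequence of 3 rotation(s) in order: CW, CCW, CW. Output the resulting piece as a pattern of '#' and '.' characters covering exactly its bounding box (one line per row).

Start:
####
After rotation 1 (CW):
#
#
#
#
After rotation 2 (CCW):
####
After rotation 3 (CW):
#
#
#
#

Answer: #
#
#
#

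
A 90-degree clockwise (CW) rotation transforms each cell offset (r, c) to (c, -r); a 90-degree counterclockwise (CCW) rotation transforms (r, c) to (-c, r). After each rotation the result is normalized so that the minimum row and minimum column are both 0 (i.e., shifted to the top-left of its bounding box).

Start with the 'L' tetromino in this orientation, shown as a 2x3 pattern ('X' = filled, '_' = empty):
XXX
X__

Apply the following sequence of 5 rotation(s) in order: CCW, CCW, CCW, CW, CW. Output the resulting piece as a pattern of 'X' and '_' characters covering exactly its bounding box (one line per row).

Start:
XXX
X__
After rotation 1 (CCW):
X_
X_
XX
After rotation 2 (CCW):
__X
XXX
After rotation 3 (CCW):
XX
_X
_X
After rotation 4 (CW):
__X
XXX
After rotation 5 (CW):
X_
X_
XX

Answer: X_
X_
XX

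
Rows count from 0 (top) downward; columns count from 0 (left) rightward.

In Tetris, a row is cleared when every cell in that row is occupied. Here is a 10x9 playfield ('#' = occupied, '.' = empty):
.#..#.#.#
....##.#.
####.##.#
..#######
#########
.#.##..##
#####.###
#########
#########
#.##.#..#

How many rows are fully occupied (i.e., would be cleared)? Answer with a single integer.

Check each row:
  row 0: 5 empty cells -> not full
  row 1: 6 empty cells -> not full
  row 2: 2 empty cells -> not full
  row 3: 2 empty cells -> not full
  row 4: 0 empty cells -> FULL (clear)
  row 5: 4 empty cells -> not full
  row 6: 1 empty cell -> not full
  row 7: 0 empty cells -> FULL (clear)
  row 8: 0 empty cells -> FULL (clear)
  row 9: 4 empty cells -> not full
Total rows cleared: 3

Answer: 3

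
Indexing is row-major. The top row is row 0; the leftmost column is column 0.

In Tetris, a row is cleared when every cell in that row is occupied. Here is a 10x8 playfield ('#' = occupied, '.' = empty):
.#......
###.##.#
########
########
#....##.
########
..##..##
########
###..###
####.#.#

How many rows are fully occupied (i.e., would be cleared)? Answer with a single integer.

Answer: 4

Derivation:
Check each row:
  row 0: 7 empty cells -> not full
  row 1: 2 empty cells -> not full
  row 2: 0 empty cells -> FULL (clear)
  row 3: 0 empty cells -> FULL (clear)
  row 4: 5 empty cells -> not full
  row 5: 0 empty cells -> FULL (clear)
  row 6: 4 empty cells -> not full
  row 7: 0 empty cells -> FULL (clear)
  row 8: 2 empty cells -> not full
  row 9: 2 empty cells -> not full
Total rows cleared: 4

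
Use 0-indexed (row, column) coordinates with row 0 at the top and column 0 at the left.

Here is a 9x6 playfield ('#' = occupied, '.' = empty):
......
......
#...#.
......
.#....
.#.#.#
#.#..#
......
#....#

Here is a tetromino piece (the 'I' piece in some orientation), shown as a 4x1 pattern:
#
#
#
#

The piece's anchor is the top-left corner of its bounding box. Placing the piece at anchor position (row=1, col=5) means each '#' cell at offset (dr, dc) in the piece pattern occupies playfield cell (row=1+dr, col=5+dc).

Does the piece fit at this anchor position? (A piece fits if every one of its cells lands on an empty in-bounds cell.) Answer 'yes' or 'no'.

Answer: yes

Derivation:
Check each piece cell at anchor (1, 5):
  offset (0,0) -> (1,5): empty -> OK
  offset (1,0) -> (2,5): empty -> OK
  offset (2,0) -> (3,5): empty -> OK
  offset (3,0) -> (4,5): empty -> OK
All cells valid: yes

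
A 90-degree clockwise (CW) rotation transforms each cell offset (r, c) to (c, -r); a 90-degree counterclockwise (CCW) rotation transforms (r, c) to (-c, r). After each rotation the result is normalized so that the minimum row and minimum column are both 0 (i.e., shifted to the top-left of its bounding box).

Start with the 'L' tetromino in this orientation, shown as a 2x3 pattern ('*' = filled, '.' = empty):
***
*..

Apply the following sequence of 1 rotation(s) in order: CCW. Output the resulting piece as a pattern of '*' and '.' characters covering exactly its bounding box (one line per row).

Start:
***
*..
After rotation 1 (CCW):
*.
*.
**

Answer: *.
*.
**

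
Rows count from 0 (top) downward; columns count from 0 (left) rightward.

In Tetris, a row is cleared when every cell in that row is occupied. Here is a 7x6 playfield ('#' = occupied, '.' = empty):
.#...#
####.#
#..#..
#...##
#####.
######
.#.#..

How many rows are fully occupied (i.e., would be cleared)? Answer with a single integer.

Check each row:
  row 0: 4 empty cells -> not full
  row 1: 1 empty cell -> not full
  row 2: 4 empty cells -> not full
  row 3: 3 empty cells -> not full
  row 4: 1 empty cell -> not full
  row 5: 0 empty cells -> FULL (clear)
  row 6: 4 empty cells -> not full
Total rows cleared: 1

Answer: 1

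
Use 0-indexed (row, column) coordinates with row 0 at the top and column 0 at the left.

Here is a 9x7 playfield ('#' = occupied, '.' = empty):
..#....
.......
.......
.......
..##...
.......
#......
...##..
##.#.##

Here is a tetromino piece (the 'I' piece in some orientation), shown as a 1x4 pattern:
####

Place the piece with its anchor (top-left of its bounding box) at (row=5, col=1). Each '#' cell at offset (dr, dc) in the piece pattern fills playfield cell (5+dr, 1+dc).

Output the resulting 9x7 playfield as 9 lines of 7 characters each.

Fill (5+0,1+0) = (5,1)
Fill (5+0,1+1) = (5,2)
Fill (5+0,1+2) = (5,3)
Fill (5+0,1+3) = (5,4)

Answer: ..#....
.......
.......
.......
..##...
.####..
#......
...##..
##.#.##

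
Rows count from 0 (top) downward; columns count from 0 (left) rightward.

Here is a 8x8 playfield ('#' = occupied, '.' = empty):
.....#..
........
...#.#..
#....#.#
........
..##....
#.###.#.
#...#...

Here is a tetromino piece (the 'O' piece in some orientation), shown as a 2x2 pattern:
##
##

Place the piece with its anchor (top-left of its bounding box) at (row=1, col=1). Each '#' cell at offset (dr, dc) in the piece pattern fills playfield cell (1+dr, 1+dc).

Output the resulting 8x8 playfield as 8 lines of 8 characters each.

Answer: .....#..
.##.....
.###.#..
#....#.#
........
..##....
#.###.#.
#...#...

Derivation:
Fill (1+0,1+0) = (1,1)
Fill (1+0,1+1) = (1,2)
Fill (1+1,1+0) = (2,1)
Fill (1+1,1+1) = (2,2)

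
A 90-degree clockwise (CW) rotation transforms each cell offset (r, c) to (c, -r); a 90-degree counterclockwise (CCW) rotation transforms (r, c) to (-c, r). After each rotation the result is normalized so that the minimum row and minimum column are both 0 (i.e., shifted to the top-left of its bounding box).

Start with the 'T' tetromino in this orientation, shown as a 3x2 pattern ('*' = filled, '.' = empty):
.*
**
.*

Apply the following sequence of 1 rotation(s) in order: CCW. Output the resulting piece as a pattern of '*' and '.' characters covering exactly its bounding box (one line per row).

Start:
.*
**
.*
After rotation 1 (CCW):
***
.*.

Answer: ***
.*.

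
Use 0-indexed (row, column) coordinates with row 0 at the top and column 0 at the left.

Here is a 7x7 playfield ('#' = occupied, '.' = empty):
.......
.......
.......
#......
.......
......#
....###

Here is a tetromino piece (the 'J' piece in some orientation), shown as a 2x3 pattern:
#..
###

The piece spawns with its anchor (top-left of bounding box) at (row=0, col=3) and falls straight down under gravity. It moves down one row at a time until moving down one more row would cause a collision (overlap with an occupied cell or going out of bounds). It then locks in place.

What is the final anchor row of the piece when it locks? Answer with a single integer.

Answer: 4

Derivation:
Spawn at (row=0, col=3). Try each row:
  row 0: fits
  row 1: fits
  row 2: fits
  row 3: fits
  row 4: fits
  row 5: blocked -> lock at row 4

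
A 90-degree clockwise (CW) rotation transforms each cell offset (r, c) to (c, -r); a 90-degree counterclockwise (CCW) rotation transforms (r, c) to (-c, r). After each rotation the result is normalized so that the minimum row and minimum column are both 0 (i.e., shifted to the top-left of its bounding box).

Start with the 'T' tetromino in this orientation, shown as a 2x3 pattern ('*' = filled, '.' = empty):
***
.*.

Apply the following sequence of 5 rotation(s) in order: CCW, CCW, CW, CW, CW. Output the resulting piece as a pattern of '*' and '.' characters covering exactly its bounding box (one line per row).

Answer: .*
**
.*

Derivation:
Start:
***
.*.
After rotation 1 (CCW):
*.
**
*.
After rotation 2 (CCW):
.*.
***
After rotation 3 (CW):
*.
**
*.
After rotation 4 (CW):
***
.*.
After rotation 5 (CW):
.*
**
.*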